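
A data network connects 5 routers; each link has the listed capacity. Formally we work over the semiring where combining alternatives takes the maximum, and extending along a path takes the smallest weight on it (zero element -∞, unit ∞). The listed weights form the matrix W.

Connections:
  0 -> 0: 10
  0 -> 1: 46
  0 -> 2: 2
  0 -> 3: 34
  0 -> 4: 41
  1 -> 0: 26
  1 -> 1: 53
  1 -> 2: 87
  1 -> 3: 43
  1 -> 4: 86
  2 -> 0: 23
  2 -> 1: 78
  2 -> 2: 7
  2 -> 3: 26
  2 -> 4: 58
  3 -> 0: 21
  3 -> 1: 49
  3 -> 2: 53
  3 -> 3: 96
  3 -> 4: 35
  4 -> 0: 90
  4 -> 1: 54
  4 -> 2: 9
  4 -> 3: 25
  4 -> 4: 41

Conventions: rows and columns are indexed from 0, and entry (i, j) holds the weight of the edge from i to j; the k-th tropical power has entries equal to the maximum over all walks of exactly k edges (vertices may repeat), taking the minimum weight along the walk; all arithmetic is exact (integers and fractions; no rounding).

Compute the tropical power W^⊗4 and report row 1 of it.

W^⊗2:
  [41, 46, 46, 43, 46]
  [86, 78, 53, 43, 58]
  [58, 54, 78, 43, 78]
  [35, 53, 53, 96, 53]
  [41, 53, 54, 43, 54]
W^⊗3:
  [46, 46, 46, 43, 46]
  [58, 54, 78, 43, 78]
  [78, 78, 54, 43, 58]
  [53, 53, 53, 96, 53]
  [54, 54, 53, 43, 54]
W^⊗4:
  [46, 46, 46, 43, 46]
  [78, 78, 54, 43, 58]
  [58, 54, 78, 43, 78]
  [53, 53, 53, 96, 53]
  [54, 54, 54, 43, 54]
Answer: row 1 of W^⊗4 = [78, 78, 54, 43, 58]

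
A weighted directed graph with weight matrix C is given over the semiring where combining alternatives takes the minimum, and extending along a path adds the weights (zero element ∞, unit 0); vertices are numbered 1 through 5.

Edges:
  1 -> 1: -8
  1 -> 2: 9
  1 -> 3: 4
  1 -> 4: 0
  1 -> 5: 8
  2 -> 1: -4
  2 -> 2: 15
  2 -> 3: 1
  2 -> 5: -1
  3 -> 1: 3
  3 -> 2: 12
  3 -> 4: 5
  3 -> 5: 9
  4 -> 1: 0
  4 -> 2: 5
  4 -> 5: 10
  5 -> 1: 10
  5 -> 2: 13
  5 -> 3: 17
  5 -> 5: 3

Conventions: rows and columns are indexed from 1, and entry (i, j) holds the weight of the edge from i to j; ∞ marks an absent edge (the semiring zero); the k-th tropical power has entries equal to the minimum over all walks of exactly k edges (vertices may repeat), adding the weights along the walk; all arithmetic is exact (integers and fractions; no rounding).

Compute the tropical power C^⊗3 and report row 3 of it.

C^⊗2:
  [-16, 1, -4, -8, 0]
  [-12, 5, 0, -4, 2]
  [-5, 10, 7, 3, 11]
  [-8, 9, 4, 0, 4]
  [2, 16, 14, 10, 6]
C^⊗3:
  [-24, -7, -12, -16, -8]
  [-20, -3, -8, -12, -4]
  [-13, 4, -1, -5, 3]
  [-16, 1, -4, -8, 0]
  [-6, 11, 6, 2, 9]
Answer: row 3 of C^⊗3 = [-13, 4, -1, -5, 3]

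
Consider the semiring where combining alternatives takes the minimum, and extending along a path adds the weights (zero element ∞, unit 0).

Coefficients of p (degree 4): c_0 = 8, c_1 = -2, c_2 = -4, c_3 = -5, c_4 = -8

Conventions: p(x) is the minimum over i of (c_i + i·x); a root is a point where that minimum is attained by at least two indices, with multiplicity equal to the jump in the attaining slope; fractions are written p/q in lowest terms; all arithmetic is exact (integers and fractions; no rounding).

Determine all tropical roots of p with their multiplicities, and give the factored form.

hull edge (i=0, c=8) to (i=1, c=-2): slope -10, span 1
hull edge (i=1, c=-2) to (i=4, c=-8): slope -2, span 3
Factored form: p(x) = -8 ⊗ (x ⊕ 2) ⊗ (x ⊕ 2) ⊗ (x ⊕ 2) ⊗ (x ⊕ 10)
Answer: roots = 2 (mult 3), 10 (mult 1)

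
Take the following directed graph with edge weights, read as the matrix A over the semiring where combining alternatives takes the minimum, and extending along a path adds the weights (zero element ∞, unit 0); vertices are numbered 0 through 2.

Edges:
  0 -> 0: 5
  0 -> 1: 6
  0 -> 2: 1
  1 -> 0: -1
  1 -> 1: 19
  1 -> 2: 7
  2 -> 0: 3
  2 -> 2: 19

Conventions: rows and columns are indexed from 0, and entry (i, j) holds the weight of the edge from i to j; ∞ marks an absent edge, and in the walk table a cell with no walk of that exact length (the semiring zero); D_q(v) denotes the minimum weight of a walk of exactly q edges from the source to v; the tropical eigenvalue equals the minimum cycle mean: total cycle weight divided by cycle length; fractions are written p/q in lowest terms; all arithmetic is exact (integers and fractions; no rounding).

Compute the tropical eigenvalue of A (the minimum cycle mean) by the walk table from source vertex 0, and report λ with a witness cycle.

q=0: [0, ∞, ∞]
q=1: [5, 6, 1]
q=2: [4, 11, 6]
q=3: [9, 10, 5]
Optimal cycle mean attained by: cycle 0->2->0, total 1 + 3, length 2.
Answer: λ = 2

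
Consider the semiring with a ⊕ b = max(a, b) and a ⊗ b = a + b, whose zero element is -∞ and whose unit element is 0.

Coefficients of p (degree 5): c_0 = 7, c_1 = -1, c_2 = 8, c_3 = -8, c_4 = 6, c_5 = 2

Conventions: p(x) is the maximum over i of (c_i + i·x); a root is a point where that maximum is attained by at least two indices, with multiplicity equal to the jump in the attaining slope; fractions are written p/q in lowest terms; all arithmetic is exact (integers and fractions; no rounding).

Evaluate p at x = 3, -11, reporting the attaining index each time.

p(3) = max(7+0·3=7, -1+1·3=2, 8+2·3=14, -8+3·3=1, 6+4·3=18, 2+5·3=17) = 18 (attained by i=4)
p(-11) = max(7+0·(-11)=7, -1+1·(-11)=-12, 8+2·(-11)=-14, -8+3·(-11)=-41, 6+4·(-11)=-38, 2+5·(-11)=-53) = 7 (attained by i=0)
Answer: p(3) = 18; p(-11) = 7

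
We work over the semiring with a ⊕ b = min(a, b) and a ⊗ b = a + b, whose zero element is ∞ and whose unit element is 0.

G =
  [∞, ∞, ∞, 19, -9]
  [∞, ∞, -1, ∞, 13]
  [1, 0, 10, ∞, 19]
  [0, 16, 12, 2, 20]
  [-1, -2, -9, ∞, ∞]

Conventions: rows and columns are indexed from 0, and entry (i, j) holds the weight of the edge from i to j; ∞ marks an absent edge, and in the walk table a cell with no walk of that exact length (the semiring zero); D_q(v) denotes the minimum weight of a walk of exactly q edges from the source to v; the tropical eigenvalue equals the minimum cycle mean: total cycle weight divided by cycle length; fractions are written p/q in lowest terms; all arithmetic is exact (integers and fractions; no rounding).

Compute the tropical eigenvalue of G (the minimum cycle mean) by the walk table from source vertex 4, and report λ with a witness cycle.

q=0: [∞, ∞, ∞, ∞, 0]
q=1: [-1, -2, -9, ∞, ∞]
q=2: [-8, -9, -3, 18, -10]
q=3: [-11, -12, -19, 11, -17]
q=4: [-18, -19, -26, 8, -20]
q=5: [-25, -26, -29, 1, -27]
Optimal cycle mean attained by: cycle 0->4->2->0, total (-9) + (-9) + 1, length 3.
Answer: λ = -17/3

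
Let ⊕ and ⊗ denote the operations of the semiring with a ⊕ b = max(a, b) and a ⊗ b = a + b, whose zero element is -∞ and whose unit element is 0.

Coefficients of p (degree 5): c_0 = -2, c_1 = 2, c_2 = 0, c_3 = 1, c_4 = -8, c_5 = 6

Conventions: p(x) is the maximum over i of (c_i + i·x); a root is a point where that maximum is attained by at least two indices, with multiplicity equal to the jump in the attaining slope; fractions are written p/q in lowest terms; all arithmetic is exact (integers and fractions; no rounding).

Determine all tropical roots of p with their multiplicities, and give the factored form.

hull edge (i=0, c=-2) to (i=1, c=2): slope 4, span 1
hull edge (i=1, c=2) to (i=5, c=6): slope 1, span 4
Factored form: p(x) = 6 ⊗ (x ⊕ (-4)) ⊗ (x ⊕ (-1)) ⊗ (x ⊕ (-1)) ⊗ (x ⊕ (-1)) ⊗ (x ⊕ (-1))
Answer: roots = -4 (mult 1), -1 (mult 4)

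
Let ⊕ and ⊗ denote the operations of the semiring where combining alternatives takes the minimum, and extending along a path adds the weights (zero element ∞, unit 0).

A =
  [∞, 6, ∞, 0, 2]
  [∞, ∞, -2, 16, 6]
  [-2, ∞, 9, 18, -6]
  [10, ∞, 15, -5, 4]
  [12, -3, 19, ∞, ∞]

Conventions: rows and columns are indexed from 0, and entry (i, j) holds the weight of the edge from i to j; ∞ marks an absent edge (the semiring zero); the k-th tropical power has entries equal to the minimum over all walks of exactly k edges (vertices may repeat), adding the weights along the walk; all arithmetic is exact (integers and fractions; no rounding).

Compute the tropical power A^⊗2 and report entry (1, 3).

A^⊗2:
  [10, -1, 4, -5, 4]
  [-4, 3, 7, 11, -8]
  [6, -9, 13, -2, 0]
  [5, 1, 10, -10, -1]
  [17, 18, -5, 12, 3]
Key observation: the optimum is the walk 1->3->3, with weight 16 + (-5) = 11.
Optimal value attained by: walk 1->3->3.
Answer: (A^⊗2)[1][3] = 11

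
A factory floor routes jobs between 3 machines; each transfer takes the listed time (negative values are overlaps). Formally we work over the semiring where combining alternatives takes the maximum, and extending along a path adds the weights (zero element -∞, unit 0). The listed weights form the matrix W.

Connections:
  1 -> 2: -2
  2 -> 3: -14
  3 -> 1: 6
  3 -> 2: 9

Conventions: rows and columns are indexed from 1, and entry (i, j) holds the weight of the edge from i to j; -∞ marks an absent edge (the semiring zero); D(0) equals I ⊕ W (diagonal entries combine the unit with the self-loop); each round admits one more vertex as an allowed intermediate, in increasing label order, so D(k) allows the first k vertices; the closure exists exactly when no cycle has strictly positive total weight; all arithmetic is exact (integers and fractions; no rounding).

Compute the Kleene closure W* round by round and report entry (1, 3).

D(0):
  [0, -2, -∞]
  [-∞, 0, -14]
  [6, 9, 0]
D(1):
  [0, -2, -∞]
  [-∞, 0, -14]
  [6, 9, 0]
D(2):
  [0, -2, -16]
  [-∞, 0, -14]
  [6, 9, 0]
D(3):
  [0, -2, -16]
  [-8, 0, -14]
  [6, 9, 0]
Answer: W*[1][3] = -16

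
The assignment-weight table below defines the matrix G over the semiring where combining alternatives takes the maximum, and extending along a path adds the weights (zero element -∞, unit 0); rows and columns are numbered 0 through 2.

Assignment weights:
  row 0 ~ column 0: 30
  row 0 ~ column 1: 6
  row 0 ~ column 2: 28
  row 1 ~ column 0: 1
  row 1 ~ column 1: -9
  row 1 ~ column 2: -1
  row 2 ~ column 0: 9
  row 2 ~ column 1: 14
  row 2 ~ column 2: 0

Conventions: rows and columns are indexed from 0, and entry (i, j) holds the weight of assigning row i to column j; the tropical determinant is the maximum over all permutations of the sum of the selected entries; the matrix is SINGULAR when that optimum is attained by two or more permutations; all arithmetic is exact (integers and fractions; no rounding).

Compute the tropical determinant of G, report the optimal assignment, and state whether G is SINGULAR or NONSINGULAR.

σ = (0, 1, 2): 30 + (-9) + 0 = 21
σ = (0, 2, 1): 30 + (-1) + 14 = 43
σ = (1, 0, 2): 6 + 1 + 0 = 7
σ = (1, 2, 0): 6 + (-1) + 9 = 14
σ = (2, 0, 1): 28 + 1 + 14 = 43
σ = (2, 1, 0): 28 + (-9) + 9 = 28
Optimal value attained by: σ = (0, 2, 1).
Answer: det⊕(G) = 43; verdict: SINGULAR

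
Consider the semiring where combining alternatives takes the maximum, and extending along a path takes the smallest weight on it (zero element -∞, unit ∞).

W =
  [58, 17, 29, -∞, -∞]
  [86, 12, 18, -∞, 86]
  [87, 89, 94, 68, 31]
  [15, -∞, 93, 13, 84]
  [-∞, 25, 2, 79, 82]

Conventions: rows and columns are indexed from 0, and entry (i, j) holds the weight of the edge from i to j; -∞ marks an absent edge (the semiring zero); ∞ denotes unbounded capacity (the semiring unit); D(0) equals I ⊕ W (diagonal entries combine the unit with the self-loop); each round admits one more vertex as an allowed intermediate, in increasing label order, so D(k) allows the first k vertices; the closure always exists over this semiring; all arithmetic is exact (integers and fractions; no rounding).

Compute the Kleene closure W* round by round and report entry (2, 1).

D(0):
  [∞, 17, 29, -∞, -∞]
  [86, ∞, 18, -∞, 86]
  [87, 89, ∞, 68, 31]
  [15, -∞, 93, ∞, 84]
  [-∞, 25, 2, 79, ∞]
D(1):
  [∞, 17, 29, -∞, -∞]
  [86, ∞, 29, -∞, 86]
  [87, 89, ∞, 68, 31]
  [15, 15, 93, ∞, 84]
  [-∞, 25, 2, 79, ∞]
D(2):
  [∞, 17, 29, -∞, 17]
  [86, ∞, 29, -∞, 86]
  [87, 89, ∞, 68, 86]
  [15, 15, 93, ∞, 84]
  [25, 25, 25, 79, ∞]
D(3):
  [∞, 29, 29, 29, 29]
  [86, ∞, 29, 29, 86]
  [87, 89, ∞, 68, 86]
  [87, 89, 93, ∞, 86]
  [25, 25, 25, 79, ∞]
D(4):
  [∞, 29, 29, 29, 29]
  [86, ∞, 29, 29, 86]
  [87, 89, ∞, 68, 86]
  [87, 89, 93, ∞, 86]
  [79, 79, 79, 79, ∞]
D(5):
  [∞, 29, 29, 29, 29]
  [86, ∞, 79, 79, 86]
  [87, 89, ∞, 79, 86]
  [87, 89, 93, ∞, 86]
  [79, 79, 79, 79, ∞]
Answer: W*[2][1] = 89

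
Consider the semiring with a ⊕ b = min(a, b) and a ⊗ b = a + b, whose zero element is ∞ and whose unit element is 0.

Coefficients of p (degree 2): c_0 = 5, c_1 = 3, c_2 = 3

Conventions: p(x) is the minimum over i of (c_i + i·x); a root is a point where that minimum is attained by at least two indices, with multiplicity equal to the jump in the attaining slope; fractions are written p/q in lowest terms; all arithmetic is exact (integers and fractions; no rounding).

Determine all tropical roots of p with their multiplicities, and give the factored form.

hull edge (i=0, c=5) to (i=1, c=3): slope -2, span 1
hull edge (i=1, c=3) to (i=2, c=3): slope 0, span 1
Factored form: p(x) = 3 ⊗ (x ⊕ 0) ⊗ (x ⊕ 2)
Answer: roots = 0 (mult 1), 2 (mult 1)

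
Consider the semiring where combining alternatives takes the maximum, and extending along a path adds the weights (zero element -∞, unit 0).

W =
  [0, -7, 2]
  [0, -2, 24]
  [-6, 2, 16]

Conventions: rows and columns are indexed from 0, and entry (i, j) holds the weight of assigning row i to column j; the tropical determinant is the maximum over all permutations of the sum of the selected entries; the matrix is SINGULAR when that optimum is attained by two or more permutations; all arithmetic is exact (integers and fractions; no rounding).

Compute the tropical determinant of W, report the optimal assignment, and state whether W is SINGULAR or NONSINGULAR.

σ = (0, 1, 2): 0 + (-2) + 16 = 14
σ = (0, 2, 1): 0 + 24 + 2 = 26
σ = (1, 0, 2): (-7) + 0 + 16 = 9
σ = (1, 2, 0): (-7) + 24 + (-6) = 11
σ = (2, 0, 1): 2 + 0 + 2 = 4
σ = (2, 1, 0): 2 + (-2) + (-6) = -6
Optimal value attained by: σ = (0, 2, 1).
Answer: det⊕(W) = 26; verdict: NONSINGULAR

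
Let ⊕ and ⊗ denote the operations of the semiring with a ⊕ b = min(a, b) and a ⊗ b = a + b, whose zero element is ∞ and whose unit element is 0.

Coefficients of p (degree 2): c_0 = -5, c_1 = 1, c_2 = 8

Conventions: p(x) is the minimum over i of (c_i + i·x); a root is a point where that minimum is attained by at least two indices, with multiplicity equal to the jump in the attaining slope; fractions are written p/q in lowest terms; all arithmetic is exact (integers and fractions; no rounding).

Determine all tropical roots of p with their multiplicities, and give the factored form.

hull edge (i=0, c=-5) to (i=1, c=1): slope 6, span 1
hull edge (i=1, c=1) to (i=2, c=8): slope 7, span 1
Factored form: p(x) = 8 ⊗ (x ⊕ (-7)) ⊗ (x ⊕ (-6))
Answer: roots = -7 (mult 1), -6 (mult 1)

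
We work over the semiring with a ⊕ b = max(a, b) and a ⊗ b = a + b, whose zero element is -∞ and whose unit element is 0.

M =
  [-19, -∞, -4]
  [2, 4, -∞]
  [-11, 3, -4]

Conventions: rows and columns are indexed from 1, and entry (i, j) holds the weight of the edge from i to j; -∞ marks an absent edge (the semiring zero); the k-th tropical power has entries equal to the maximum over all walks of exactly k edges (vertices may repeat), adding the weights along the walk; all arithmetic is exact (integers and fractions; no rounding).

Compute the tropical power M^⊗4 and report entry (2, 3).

M^⊗2:
  [-15, -1, -8]
  [6, 8, -2]
  [5, 7, -8]
M^⊗3:
  [1, 3, -12]
  [10, 12, 2]
  [9, 11, 1]
M^⊗4:
  [5, 7, -3]
  [14, 16, 6]
  [13, 15, 5]
Key observation: the optimum is the walk 2->2->2->1->3, with weight 4 + 4 + 2 + (-4) = 6.
Optimal value attained by: walk 2->2->2->1->3.
Answer: (M^⊗4)[2][3] = 6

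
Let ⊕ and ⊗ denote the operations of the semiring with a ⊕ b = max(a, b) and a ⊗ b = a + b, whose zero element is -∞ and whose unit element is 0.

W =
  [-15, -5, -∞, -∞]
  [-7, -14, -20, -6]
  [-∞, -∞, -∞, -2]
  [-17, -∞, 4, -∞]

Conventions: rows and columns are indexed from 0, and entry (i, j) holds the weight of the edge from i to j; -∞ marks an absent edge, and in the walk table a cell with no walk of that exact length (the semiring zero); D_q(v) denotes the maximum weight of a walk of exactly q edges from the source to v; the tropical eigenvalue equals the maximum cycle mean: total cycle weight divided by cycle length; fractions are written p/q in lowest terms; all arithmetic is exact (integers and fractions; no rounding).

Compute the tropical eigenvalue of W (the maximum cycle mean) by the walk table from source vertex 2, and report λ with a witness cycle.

q=0: [-∞, -∞, 0, -∞]
q=1: [-∞, -∞, -∞, -2]
q=2: [-19, -∞, 2, -∞]
q=3: [-34, -24, -∞, 0]
q=4: [-17, -38, 4, -30]
Optimal cycle mean attained by: cycle 2->3->2, total (-2) + 4, length 2.
Answer: λ = 1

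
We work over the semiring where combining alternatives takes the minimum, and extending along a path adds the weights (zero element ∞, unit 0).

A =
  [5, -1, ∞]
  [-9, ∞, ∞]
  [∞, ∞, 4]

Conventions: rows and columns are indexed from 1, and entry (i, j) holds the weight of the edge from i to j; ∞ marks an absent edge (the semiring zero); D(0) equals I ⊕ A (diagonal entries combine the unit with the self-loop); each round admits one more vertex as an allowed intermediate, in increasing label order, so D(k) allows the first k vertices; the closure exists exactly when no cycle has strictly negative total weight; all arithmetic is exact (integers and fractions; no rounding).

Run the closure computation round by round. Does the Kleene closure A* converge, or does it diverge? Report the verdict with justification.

D(0):
  [0, -1, ∞]
  [-9, 0, ∞]
  [∞, ∞, 0]
Detection: at round 1, diagonal entry (2, 2) turns strictly negative.
Key observation: the cycle 2->1->2 has total weight (-9) + (-1), which is strictly negative.
Answer: DIVERGES — negative cycle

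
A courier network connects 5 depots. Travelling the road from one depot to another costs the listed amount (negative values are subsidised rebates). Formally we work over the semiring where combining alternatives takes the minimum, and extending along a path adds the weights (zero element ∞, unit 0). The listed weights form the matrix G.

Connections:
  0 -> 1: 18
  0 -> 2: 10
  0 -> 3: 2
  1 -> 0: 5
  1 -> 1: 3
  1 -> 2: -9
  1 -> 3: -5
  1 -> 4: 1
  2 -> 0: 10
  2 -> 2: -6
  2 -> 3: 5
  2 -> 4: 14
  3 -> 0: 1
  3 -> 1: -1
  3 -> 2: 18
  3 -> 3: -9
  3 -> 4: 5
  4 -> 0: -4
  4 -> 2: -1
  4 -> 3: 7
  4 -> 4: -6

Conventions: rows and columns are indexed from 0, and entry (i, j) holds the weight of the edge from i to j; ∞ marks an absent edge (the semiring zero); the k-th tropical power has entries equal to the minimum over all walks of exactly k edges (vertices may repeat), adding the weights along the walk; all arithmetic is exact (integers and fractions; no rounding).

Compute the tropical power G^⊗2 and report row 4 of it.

G^⊗2:
  [3, 1, 4, -7, 7]
  [-4, -6, -15, -14, -5]
  [4, 4, -12, -4, 8]
  [-8, -10, -10, -18, -4]
  [-10, 6, -7, -2, -12]
Answer: row 4 of G^⊗2 = [-10, 6, -7, -2, -12]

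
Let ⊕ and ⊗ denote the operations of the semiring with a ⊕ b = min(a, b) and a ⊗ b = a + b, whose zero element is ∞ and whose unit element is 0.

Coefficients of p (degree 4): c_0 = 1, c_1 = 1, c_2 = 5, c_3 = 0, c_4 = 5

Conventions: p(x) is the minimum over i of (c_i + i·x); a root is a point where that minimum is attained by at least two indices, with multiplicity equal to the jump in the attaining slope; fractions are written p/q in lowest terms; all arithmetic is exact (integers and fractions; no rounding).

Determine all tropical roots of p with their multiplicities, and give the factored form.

hull edge (i=0, c=1) to (i=3, c=0): slope -1/3, span 3
hull edge (i=3, c=0) to (i=4, c=5): slope 5, span 1
Factored form: p(x) = 5 ⊗ (x ⊕ (-5)) ⊗ (x ⊕ 1/3) ⊗ (x ⊕ 1/3) ⊗ (x ⊕ 1/3)
Answer: roots = -5 (mult 1), 1/3 (mult 3)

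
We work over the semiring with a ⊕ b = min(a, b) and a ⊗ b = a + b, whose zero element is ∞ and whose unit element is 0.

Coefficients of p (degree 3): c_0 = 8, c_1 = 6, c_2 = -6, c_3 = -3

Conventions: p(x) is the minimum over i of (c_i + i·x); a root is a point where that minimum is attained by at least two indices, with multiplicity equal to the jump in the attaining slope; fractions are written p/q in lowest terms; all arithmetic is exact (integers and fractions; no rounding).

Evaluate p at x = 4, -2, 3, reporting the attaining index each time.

p(4) = min(8+0·4=8, 6+1·4=10, -6+2·4=2, -3+3·4=9) = 2 (attained by i=2)
p(-2) = min(8+0·(-2)=8, 6+1·(-2)=4, -6+2·(-2)=-10, -3+3·(-2)=-9) = -10 (attained by i=2)
p(3) = min(8+0·3=8, 6+1·3=9, -6+2·3=0, -3+3·3=6) = 0 (attained by i=2)
Answer: p(4) = 2; p(-2) = -10; p(3) = 0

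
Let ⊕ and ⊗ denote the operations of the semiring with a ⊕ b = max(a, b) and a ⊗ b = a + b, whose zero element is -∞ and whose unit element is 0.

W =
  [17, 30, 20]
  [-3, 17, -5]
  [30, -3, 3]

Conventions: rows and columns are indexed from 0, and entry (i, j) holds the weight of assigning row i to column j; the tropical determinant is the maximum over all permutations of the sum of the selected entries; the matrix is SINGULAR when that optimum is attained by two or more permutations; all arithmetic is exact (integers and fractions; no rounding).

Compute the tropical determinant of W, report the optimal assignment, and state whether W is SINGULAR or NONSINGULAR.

σ = (0, 1, 2): 17 + 17 + 3 = 37
σ = (0, 2, 1): 17 + (-5) + (-3) = 9
σ = (1, 0, 2): 30 + (-3) + 3 = 30
σ = (1, 2, 0): 30 + (-5) + 30 = 55
σ = (2, 0, 1): 20 + (-3) + (-3) = 14
σ = (2, 1, 0): 20 + 17 + 30 = 67
Optimal value attained by: σ = (2, 1, 0).
Answer: det⊕(W) = 67; verdict: NONSINGULAR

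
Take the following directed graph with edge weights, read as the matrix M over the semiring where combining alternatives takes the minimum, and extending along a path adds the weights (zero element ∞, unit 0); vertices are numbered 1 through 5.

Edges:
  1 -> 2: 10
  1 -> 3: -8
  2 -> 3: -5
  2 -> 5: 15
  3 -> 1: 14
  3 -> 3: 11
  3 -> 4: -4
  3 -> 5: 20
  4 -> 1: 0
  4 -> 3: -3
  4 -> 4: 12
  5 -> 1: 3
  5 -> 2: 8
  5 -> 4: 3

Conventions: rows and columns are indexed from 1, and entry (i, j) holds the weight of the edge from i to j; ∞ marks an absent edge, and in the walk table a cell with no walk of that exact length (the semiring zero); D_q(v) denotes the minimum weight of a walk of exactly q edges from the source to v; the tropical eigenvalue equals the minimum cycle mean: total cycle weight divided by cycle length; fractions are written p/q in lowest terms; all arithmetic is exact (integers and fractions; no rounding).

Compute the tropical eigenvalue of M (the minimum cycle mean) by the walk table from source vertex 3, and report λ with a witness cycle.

q=0: [∞, ∞, 0, ∞, ∞]
q=1: [14, ∞, 11, -4, 20]
q=2: [-4, 24, -7, 7, 31]
q=3: [7, 6, -12, -11, 13]
q=4: [-11, 17, -14, -16, 8]
q=5: [-16, -1, -19, -18, 6]
Optimal cycle mean attained by: cycle 1->3->4->1, total (-8) + (-4) + 0, length 3.
Answer: λ = -4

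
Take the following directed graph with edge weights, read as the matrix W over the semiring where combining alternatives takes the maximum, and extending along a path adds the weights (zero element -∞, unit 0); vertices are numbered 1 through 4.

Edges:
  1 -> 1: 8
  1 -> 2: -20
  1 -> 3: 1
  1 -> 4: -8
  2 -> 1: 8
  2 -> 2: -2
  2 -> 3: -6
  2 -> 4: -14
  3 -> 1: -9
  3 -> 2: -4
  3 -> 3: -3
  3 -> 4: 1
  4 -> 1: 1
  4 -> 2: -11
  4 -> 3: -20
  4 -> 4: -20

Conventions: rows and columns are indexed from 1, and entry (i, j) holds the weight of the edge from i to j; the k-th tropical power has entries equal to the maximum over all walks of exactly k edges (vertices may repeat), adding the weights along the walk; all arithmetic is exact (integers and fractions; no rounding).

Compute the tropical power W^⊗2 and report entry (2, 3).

W^⊗2:
  [16, -3, 9, 2]
  [16, -4, 9, 0]
  [4, -6, -6, -2]
  [9, -13, 2, -7]
Key observation: the optimum is the walk 2->1->3, with weight 8 + 1 = 9.
Optimal value attained by: walk 2->1->3.
Answer: (W^⊗2)[2][3] = 9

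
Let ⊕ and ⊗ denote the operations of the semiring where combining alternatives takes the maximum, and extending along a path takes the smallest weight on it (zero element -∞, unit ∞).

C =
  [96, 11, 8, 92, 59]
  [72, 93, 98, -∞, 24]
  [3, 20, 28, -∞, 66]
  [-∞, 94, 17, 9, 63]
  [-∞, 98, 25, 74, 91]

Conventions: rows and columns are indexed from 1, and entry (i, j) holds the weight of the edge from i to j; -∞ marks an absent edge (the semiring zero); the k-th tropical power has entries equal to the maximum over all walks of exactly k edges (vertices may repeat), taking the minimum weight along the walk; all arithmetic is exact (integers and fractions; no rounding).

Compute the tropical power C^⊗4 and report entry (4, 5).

C^⊗2:
  [96, 92, 25, 92, 63]
  [72, 93, 93, 72, 66]
  [20, 66, 28, 66, 66]
  [72, 93, 94, 63, 63]
  [72, 93, 98, 74, 91]
C^⊗3:
  [96, 92, 92, 92, 63]
  [72, 93, 93, 72, 66]
  [66, 66, 66, 66, 66]
  [72, 93, 93, 72, 66]
  [72, 93, 93, 74, 91]
C^⊗4:
  [96, 92, 92, 92, 66]
  [72, 93, 93, 72, 66]
  [66, 66, 66, 66, 66]
  [72, 93, 93, 72, 66]
  [72, 93, 93, 74, 91]
Key observation: the optimum is the walk 4->2->2->3->5, with weight 94 min 93 min 98 min 66 = 66.
Optimal value attained by: walk 4->2->2->3->5.
Answer: (C^⊗4)[4][5] = 66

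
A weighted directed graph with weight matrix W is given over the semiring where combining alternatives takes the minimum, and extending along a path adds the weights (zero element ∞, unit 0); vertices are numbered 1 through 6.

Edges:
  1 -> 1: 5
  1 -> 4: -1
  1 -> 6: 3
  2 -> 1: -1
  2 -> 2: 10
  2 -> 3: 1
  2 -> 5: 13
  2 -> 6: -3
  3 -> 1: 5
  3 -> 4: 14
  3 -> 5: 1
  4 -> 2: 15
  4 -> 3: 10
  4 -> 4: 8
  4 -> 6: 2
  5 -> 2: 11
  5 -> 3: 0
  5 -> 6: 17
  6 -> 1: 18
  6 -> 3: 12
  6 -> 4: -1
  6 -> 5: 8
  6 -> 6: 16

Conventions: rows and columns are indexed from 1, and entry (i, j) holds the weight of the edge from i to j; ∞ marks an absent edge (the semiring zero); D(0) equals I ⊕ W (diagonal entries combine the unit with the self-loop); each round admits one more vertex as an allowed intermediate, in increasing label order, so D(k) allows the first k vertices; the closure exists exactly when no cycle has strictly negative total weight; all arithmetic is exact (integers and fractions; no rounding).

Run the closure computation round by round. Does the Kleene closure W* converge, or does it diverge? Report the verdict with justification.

D(0):
  [0, ∞, ∞, -1, ∞, 3]
  [-1, 0, 1, ∞, 13, -3]
  [5, ∞, 0, 14, 1, ∞]
  [∞, 15, 10, 0, ∞, 2]
  [∞, 11, 0, ∞, 0, 17]
  [18, ∞, 12, -1, 8, 0]
D(1):
  [0, ∞, ∞, -1, ∞, 3]
  [-1, 0, 1, -2, 13, -3]
  [5, ∞, 0, 4, 1, 8]
  [∞, 15, 10, 0, ∞, 2]
  [∞, 11, 0, ∞, 0, 17]
  [18, ∞, 12, -1, 8, 0]
D(2):
  [0, ∞, ∞, -1, ∞, 3]
  [-1, 0, 1, -2, 13, -3]
  [5, ∞, 0, 4, 1, 8]
  [14, 15, 10, 0, 28, 2]
  [10, 11, 0, 9, 0, 8]
  [18, ∞, 12, -1, 8, 0]
D(3):
  [0, ∞, ∞, -1, ∞, 3]
  [-1, 0, 1, -2, 2, -3]
  [5, ∞, 0, 4, 1, 8]
  [14, 15, 10, 0, 11, 2]
  [5, 11, 0, 4, 0, 8]
  [17, ∞, 12, -1, 8, 0]
D(4):
  [0, 14, 9, -1, 10, 1]
  [-1, 0, 1, -2, 2, -3]
  [5, 19, 0, 4, 1, 6]
  [14, 15, 10, 0, 11, 2]
  [5, 11, 0, 4, 0, 6]
  [13, 14, 9, -1, 8, 0]
D(5):
  [0, 14, 9, -1, 10, 1]
  [-1, 0, 1, -2, 2, -3]
  [5, 12, 0, 4, 1, 6]
  [14, 15, 10, 0, 11, 2]
  [5, 11, 0, 4, 0, 6]
  [13, 14, 8, -1, 8, 0]
D(6):
  [0, 14, 9, -1, 9, 1]
  [-1, 0, 1, -4, 2, -3]
  [5, 12, 0, 4, 1, 6]
  [14, 15, 10, 0, 10, 2]
  [5, 11, 0, 4, 0, 6]
  [13, 14, 8, -1, 8, 0]
Key observation: every diagonal entry stays at the unit through all rounds, so no improving cycle exists.
Answer: CONVERGES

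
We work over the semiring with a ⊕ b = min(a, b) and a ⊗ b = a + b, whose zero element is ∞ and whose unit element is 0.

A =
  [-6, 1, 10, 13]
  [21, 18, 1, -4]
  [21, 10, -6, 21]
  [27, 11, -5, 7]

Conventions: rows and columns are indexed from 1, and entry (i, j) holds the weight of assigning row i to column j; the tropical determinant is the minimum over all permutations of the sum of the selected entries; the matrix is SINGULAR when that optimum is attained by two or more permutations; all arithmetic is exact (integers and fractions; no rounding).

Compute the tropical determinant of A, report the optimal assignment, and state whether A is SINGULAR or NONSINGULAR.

σ = (1, 2, 3, 4): (-6) + 18 + (-6) + 7 = 13
σ = (1, 2, 4, 3): (-6) + 18 + 21 + (-5) = 28
σ = (1, 3, 2, 4): (-6) + 1 + 10 + 7 = 12
σ = (1, 3, 4, 2): (-6) + 1 + 21 + 11 = 27
σ = (1, 4, 2, 3): (-6) + (-4) + 10 + (-5) = -5
σ = (1, 4, 3, 2): (-6) + (-4) + (-6) + 11 = -5
σ = (2, 1, 3, 4): 1 + 21 + (-6) + 7 = 23
σ = (2, 1, 4, 3): 1 + 21 + 21 + (-5) = 38
σ = (2, 3, 1, 4): 1 + 1 + 21 + 7 = 30
σ = (2, 3, 4, 1): 1 + 1 + 21 + 27 = 50
σ = (2, 4, 1, 3): 1 + (-4) + 21 + (-5) = 13
σ = (2, 4, 3, 1): 1 + (-4) + (-6) + 27 = 18
σ = (3, 1, 2, 4): 10 + 21 + 10 + 7 = 48
σ = (3, 1, 4, 2): 10 + 21 + 21 + 11 = 63
σ = (3, 2, 1, 4): 10 + 18 + 21 + 7 = 56
σ = (3, 2, 4, 1): 10 + 18 + 21 + 27 = 76
σ = (3, 4, 1, 2): 10 + (-4) + 21 + 11 = 38
σ = (3, 4, 2, 1): 10 + (-4) + 10 + 27 = 43
σ = (4, 1, 2, 3): 13 + 21 + 10 + (-5) = 39
σ = (4, 1, 3, 2): 13 + 21 + (-6) + 11 = 39
σ = (4, 2, 1, 3): 13 + 18 + 21 + (-5) = 47
σ = (4, 2, 3, 1): 13 + 18 + (-6) + 27 = 52
σ = (4, 3, 1, 2): 13 + 1 + 21 + 11 = 46
σ = (4, 3, 2, 1): 13 + 1 + 10 + 27 = 51
Optimal value attained by: σ = (1, 4, 2, 3).
Answer: det⊕(A) = -5; verdict: SINGULAR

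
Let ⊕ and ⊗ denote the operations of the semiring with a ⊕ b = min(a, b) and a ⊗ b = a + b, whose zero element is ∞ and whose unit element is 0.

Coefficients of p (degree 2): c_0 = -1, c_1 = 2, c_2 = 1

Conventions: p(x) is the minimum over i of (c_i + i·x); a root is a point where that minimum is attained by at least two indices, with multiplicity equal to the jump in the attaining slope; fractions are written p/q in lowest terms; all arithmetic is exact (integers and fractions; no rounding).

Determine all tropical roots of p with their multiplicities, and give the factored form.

hull edge (i=0, c=-1) to (i=2, c=1): slope 1, span 2
Factored form: p(x) = 1 ⊗ (x ⊕ (-1)) ⊗ (x ⊕ (-1))
Answer: roots = -1 (mult 2)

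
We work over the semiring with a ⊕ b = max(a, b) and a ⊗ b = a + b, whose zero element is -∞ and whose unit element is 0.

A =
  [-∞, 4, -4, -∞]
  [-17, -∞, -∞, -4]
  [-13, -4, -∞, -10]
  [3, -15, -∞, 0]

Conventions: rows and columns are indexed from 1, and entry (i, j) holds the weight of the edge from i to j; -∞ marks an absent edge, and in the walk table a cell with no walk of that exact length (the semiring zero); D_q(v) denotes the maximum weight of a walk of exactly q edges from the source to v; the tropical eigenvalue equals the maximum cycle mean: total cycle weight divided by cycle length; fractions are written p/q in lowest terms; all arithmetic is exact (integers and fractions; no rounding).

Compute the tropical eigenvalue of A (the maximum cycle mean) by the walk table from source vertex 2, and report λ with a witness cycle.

q=0: [-∞, 0, -∞, -∞]
q=1: [-17, -∞, -∞, -4]
q=2: [-1, -13, -21, -4]
q=3: [-1, 3, -5, -4]
q=4: [-1, 3, -5, -1]
Optimal cycle mean attained by: cycle 1->2->4->1, total 4 + (-4) + 3, length 3.
Answer: λ = 1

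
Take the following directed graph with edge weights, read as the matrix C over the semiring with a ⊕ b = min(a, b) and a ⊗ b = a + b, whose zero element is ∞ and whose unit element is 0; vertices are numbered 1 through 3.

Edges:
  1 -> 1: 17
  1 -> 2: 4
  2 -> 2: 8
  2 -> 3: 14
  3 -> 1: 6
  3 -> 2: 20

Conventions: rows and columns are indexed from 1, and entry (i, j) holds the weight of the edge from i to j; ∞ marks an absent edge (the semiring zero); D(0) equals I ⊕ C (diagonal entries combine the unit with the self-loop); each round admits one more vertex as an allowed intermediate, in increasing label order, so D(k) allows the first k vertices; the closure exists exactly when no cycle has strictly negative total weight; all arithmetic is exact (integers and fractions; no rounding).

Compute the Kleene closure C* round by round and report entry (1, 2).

D(0):
  [0, 4, ∞]
  [∞, 0, 14]
  [6, 20, 0]
D(1):
  [0, 4, ∞]
  [∞, 0, 14]
  [6, 10, 0]
D(2):
  [0, 4, 18]
  [∞, 0, 14]
  [6, 10, 0]
D(3):
  [0, 4, 18]
  [20, 0, 14]
  [6, 10, 0]
Answer: C*[1][2] = 4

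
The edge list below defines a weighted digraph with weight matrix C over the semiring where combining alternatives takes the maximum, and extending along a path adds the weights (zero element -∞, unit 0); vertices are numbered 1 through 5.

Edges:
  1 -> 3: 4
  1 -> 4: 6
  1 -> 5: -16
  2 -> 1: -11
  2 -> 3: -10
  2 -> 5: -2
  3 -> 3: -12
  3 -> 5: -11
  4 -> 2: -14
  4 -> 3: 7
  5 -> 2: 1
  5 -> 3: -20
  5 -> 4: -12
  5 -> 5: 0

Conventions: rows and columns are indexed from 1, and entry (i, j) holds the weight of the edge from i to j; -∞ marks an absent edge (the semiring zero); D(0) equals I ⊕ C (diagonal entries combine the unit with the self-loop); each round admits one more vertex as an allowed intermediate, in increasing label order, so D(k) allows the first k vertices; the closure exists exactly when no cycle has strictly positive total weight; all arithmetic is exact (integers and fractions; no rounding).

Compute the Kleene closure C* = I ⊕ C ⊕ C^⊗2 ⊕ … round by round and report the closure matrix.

D(0):
  [0, -∞, 4, 6, -16]
  [-11, 0, -10, -∞, -2]
  [-∞, -∞, 0, -∞, -11]
  [-∞, -14, 7, 0, -∞]
  [-∞, 1, -20, -12, 0]
D(1):
  [0, -∞, 4, 6, -16]
  [-11, 0, -7, -5, -2]
  [-∞, -∞, 0, -∞, -11]
  [-∞, -14, 7, 0, -∞]
  [-∞, 1, -20, -12, 0]
D(2):
  [0, -∞, 4, 6, -16]
  [-11, 0, -7, -5, -2]
  [-∞, -∞, 0, -∞, -11]
  [-25, -14, 7, 0, -16]
  [-10, 1, -6, -4, 0]
D(3):
  [0, -∞, 4, 6, -7]
  [-11, 0, -7, -5, -2]
  [-∞, -∞, 0, -∞, -11]
  [-25, -14, 7, 0, -4]
  [-10, 1, -6, -4, 0]
D(4):
  [0, -8, 13, 6, 2]
  [-11, 0, 2, -5, -2]
  [-∞, -∞, 0, -∞, -11]
  [-25, -14, 7, 0, -4]
  [-10, 1, 3, -4, 0]
D(5):
  [0, 3, 13, 6, 2]
  [-11, 0, 2, -5, -2]
  [-21, -10, 0, -15, -11]
  [-14, -3, 7, 0, -4]
  [-10, 1, 3, -4, 0]
Answer: C* = [[0, 3, 13, 6, 2], [-11, 0, 2, -5, -2], [-21, -10, 0, -15, -11], [-14, -3, 7, 0, -4], [-10, 1, 3, -4, 0]]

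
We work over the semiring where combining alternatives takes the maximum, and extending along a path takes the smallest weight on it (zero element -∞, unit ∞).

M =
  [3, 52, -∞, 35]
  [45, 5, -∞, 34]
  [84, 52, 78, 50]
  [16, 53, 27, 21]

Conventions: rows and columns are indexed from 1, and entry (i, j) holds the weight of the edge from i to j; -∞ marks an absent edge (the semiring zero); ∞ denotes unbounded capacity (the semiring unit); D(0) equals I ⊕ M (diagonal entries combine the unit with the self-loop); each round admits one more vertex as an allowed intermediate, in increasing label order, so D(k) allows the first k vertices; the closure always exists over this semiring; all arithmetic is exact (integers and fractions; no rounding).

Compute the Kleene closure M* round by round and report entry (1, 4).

D(0):
  [∞, 52, -∞, 35]
  [45, ∞, -∞, 34]
  [84, 52, ∞, 50]
  [16, 53, 27, ∞]
D(1):
  [∞, 52, -∞, 35]
  [45, ∞, -∞, 35]
  [84, 52, ∞, 50]
  [16, 53, 27, ∞]
D(2):
  [∞, 52, -∞, 35]
  [45, ∞, -∞, 35]
  [84, 52, ∞, 50]
  [45, 53, 27, ∞]
D(3):
  [∞, 52, -∞, 35]
  [45, ∞, -∞, 35]
  [84, 52, ∞, 50]
  [45, 53, 27, ∞]
D(4):
  [∞, 52, 27, 35]
  [45, ∞, 27, 35]
  [84, 52, ∞, 50]
  [45, 53, 27, ∞]
Answer: M*[1][4] = 35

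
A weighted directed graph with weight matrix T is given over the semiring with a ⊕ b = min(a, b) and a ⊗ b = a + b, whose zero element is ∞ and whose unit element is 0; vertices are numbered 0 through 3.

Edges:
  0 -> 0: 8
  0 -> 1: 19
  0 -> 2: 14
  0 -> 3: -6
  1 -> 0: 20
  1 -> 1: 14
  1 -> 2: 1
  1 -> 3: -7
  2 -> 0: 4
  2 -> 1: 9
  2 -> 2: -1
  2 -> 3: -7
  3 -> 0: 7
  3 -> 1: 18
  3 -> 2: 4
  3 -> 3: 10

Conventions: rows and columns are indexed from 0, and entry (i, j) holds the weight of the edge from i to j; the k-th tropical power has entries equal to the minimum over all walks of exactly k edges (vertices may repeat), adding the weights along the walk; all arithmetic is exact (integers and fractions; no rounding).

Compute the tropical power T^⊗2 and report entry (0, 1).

T^⊗2:
  [1, 12, -2, 2]
  [0, 10, -3, -6]
  [0, 8, -3, -8]
  [8, 13, 3, -3]
Key observation: the optimum is the walk 0->3->1, with weight (-6) + 18 = 12.
Optimal value attained by: walk 0->3->1.
Answer: (T^⊗2)[0][1] = 12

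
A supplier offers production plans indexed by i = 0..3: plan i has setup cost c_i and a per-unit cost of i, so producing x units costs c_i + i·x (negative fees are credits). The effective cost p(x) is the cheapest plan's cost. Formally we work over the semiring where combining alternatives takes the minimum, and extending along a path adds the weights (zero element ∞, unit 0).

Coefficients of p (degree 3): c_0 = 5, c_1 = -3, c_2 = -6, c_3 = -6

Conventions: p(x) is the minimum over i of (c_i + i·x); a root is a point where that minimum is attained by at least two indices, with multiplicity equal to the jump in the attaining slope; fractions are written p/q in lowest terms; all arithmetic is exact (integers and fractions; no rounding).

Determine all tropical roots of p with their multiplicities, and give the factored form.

hull edge (i=0, c=5) to (i=1, c=-3): slope -8, span 1
hull edge (i=1, c=-3) to (i=2, c=-6): slope -3, span 1
hull edge (i=2, c=-6) to (i=3, c=-6): slope 0, span 1
Factored form: p(x) = -6 ⊗ (x ⊕ 0) ⊗ (x ⊕ 3) ⊗ (x ⊕ 8)
Answer: roots = 0 (mult 1), 3 (mult 1), 8 (mult 1)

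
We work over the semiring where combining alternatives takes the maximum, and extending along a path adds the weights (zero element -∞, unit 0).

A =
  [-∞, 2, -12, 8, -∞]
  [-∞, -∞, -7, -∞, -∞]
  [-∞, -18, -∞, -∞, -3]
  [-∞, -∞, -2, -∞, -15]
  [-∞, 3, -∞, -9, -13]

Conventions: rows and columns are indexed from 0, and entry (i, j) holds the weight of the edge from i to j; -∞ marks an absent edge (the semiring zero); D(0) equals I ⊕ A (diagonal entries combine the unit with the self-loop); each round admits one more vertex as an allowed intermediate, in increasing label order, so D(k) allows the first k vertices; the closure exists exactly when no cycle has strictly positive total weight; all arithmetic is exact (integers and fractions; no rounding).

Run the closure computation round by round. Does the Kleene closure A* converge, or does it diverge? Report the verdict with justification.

D(0):
  [0, 2, -12, 8, -∞]
  [-∞, 0, -7, -∞, -∞]
  [-∞, -18, 0, -∞, -3]
  [-∞, -∞, -2, 0, -15]
  [-∞, 3, -∞, -9, 0]
D(1):
  [0, 2, -12, 8, -∞]
  [-∞, 0, -7, -∞, -∞]
  [-∞, -18, 0, -∞, -3]
  [-∞, -∞, -2, 0, -15]
  [-∞, 3, -∞, -9, 0]
D(2):
  [0, 2, -5, 8, -∞]
  [-∞, 0, -7, -∞, -∞]
  [-∞, -18, 0, -∞, -3]
  [-∞, -∞, -2, 0, -15]
  [-∞, 3, -4, -9, 0]
D(3):
  [0, 2, -5, 8, -8]
  [-∞, 0, -7, -∞, -10]
  [-∞, -18, 0, -∞, -3]
  [-∞, -20, -2, 0, -5]
  [-∞, 3, -4, -9, 0]
D(4):
  [0, 2, 6, 8, 3]
  [-∞, 0, -7, -∞, -10]
  [-∞, -18, 0, -∞, -3]
  [-∞, -20, -2, 0, -5]
  [-∞, 3, -4, -9, 0]
D(5):
  [0, 6, 6, 8, 3]
  [-∞, 0, -7, -19, -10]
  [-∞, 0, 0, -12, -3]
  [-∞, -2, -2, 0, -5]
  [-∞, 3, -4, -9, 0]
Key observation: every diagonal entry stays at the unit through all rounds, so no improving cycle exists.
Answer: CONVERGES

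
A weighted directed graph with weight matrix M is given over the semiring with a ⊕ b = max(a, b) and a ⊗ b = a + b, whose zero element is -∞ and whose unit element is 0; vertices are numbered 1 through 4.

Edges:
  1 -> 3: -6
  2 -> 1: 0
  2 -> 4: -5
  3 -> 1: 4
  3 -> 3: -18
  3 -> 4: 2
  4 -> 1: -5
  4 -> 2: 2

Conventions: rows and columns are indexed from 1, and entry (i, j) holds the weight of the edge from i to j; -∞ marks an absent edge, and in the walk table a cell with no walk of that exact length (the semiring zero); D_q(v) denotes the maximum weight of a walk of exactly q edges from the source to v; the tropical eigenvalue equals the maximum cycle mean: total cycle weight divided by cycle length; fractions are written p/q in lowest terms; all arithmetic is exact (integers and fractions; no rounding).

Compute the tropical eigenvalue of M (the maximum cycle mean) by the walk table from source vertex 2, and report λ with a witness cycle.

q=0: [-∞, 0, -∞, -∞]
q=1: [0, -∞, -∞, -5]
q=2: [-10, -3, -6, -∞]
q=3: [-2, -∞, -16, -4]
q=4: [-9, -2, -8, -14]
Optimal cycle mean attained by: cycle 1->3->4->2->1, total (-6) + 2 + 2 + 0, length 4.
Answer: λ = -1/2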